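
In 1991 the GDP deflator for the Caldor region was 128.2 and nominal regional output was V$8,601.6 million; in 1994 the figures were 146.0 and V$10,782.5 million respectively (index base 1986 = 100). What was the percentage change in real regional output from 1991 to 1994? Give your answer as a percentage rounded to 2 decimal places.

10.07%

Real regional output 1991 = 8601.6 / 1.282 = 6709.52.
Real regional output 1994 = 10782.5 / 1.460 = 7385.27.
Real growth = 7385.27 / 6709.52 − 1 = 0.1007.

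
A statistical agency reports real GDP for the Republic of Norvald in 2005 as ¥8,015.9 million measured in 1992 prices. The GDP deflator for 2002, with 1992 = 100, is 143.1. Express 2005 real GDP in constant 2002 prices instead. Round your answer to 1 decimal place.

¥11,470.8 million

Real GDP in 2002 prices = Real GDP in 1992 prices × (P_2002/P_1992) = 8015.9 × 1.431 = 11470.75.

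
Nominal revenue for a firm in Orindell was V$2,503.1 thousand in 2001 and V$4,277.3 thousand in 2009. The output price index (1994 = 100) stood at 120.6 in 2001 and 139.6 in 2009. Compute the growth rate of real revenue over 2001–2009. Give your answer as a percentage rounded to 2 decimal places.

47.62%

Deflate each year: 2001 → 2503.1/1.206 = 2075.54; 2009 → 4277.3/1.396 = 3063.97.
So real revenue changed by 3063.97/2075.54 − 1 = 0.4762, i.e. 47.62%.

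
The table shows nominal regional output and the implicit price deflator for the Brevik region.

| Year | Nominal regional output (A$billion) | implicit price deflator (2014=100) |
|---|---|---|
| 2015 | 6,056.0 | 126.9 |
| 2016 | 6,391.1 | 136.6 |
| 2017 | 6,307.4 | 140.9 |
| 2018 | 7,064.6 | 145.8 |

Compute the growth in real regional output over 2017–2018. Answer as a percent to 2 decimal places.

8.24%

Real regional output 2017 = 6307.4/1.409 = 4476.51.
Real regional output 2018 = 7064.6/1.458 = 4845.40.
Change = 4845.40/4476.51 − 1 = 0.0824.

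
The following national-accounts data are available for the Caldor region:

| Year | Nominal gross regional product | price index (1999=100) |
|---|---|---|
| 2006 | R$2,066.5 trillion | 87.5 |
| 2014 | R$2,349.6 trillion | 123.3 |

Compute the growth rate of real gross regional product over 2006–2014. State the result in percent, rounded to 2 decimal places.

-19.31%

Deflate each year: 2006 → 2066.5/0.875 = 2361.71; 2014 → 2349.6/1.233 = 1905.60.
So real gross regional product changed by 1905.60/2361.71 − 1 = -0.1931, i.e. -19.31%.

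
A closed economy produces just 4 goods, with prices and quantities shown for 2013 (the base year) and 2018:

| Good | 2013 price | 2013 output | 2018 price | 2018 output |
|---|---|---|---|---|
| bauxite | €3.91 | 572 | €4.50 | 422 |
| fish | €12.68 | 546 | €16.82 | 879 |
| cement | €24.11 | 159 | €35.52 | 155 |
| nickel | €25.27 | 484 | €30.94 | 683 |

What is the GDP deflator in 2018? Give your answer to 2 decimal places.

Nominal GDP 2018 = 4.50·422 + 16.82·879 + 35.52·155 + 30.94·683 = 43321.40.
Real GDP 2018 (at 2013 prices) = 3.91·422 + 12.68·879 + 24.11·155 + 25.27·683 = 33792.20.
Deflator = Nominal/Real × 100 = 43321.40/33792.20 × 100 = 128.199.

128.20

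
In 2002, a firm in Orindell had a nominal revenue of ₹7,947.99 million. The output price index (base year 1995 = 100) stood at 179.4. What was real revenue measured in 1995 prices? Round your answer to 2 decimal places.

₹4,430.32 million

Real revenue = Nominal / (output price index/100) = 7947.99 / 1.794 = 4430.32.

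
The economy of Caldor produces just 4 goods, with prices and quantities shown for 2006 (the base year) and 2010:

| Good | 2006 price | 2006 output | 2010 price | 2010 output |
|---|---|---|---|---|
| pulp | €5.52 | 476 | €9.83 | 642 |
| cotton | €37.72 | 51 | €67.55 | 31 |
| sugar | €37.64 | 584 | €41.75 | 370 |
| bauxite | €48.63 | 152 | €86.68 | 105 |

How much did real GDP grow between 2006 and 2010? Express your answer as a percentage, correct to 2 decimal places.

-30.00%

Real GDP 2006 = Nominal GDP 2006 = 5.52·476 + 37.72·51 + 37.64·584 + 48.63·152 = 33924.76.
Real GDP 2010 (at 2006 prices) = 5.52·642 + 37.72·31 + 37.64·370 + 48.63·105 = 23746.11.
Real growth = 23746.11/33924.76 − 1 = -0.3000.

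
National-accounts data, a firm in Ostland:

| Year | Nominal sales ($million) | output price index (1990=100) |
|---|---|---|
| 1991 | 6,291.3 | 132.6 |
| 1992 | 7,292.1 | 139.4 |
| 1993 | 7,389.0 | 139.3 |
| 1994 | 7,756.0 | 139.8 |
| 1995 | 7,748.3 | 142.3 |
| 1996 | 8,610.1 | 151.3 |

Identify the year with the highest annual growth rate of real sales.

1992

1992: real = 7292.1/1.394 = 5231.06; growth vs 1991 (4744.57) = 10.25%.
1993: real = 7389.0/1.393 = 5304.38; growth vs 1992 (5231.06) = 1.40%.
1994: real = 7756.0/1.398 = 5547.93; growth vs 1993 (5304.38) = 4.59%.
1995: real = 7748.3/1.423 = 5445.05; growth vs 1994 (5547.93) = -1.85%.
1996: real = 8610.1/1.513 = 5690.75; growth vs 1995 (5445.05) = 4.51%.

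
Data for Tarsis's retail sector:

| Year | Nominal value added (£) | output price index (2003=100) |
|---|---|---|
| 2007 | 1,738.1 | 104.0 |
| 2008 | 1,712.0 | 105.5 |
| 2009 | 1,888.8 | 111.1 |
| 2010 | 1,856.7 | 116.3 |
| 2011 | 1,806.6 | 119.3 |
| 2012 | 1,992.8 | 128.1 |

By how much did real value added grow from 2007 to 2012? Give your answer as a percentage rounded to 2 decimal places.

-6.92%

Real value added 2007 = 1738.1/1.040 = 1671.25.
Real value added 2012 = 1992.8/1.281 = 1555.66.
Change = 1555.66/1671.25 − 1 = -0.0692.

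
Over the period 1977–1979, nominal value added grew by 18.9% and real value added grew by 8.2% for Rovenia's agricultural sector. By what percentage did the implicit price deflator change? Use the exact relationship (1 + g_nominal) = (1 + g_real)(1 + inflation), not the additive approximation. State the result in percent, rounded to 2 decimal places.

(1 + g_nom) = (1 + g_real)(1 + π), so π = 1.1890 / 1.0820 − 1 = 0.09889.

9.89%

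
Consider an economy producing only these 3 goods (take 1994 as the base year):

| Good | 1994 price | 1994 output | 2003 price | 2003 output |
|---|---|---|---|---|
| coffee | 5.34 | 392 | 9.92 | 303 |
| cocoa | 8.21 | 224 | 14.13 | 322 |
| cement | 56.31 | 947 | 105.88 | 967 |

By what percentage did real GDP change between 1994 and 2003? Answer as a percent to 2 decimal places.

Real GDP 1994 = Nominal GDP 1994 = 5.34·392 + 8.21·224 + 56.31·947 = 57257.89.
Real GDP 2003 (at 1994 prices) = 5.34·303 + 8.21·322 + 56.31·967 = 58713.41.
Real growth = 58713.41/57257.89 − 1 = 0.0254.

2.54%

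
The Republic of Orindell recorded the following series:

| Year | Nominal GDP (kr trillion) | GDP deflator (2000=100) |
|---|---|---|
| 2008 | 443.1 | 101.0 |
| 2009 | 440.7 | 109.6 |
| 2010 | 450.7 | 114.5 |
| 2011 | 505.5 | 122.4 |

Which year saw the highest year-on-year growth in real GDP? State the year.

2009: real = 440.7/1.096 = 402.10; growth vs 2008 (438.71) = -8.34%.
2010: real = 450.7/1.145 = 393.62; growth vs 2009 (402.10) = -2.11%.
2011: real = 505.5/1.224 = 412.99; growth vs 2010 (393.62) = 4.92%.

2011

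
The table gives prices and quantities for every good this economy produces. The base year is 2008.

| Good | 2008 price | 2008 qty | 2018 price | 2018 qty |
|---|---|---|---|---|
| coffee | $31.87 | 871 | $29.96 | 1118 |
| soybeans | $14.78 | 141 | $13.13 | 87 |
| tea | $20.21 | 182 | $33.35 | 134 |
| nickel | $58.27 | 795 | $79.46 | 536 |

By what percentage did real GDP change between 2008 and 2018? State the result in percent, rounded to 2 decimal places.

Real GDP 2008 = Nominal GDP 2008 = 31.87·871 + 14.78·141 + 20.21·182 + 58.27·795 = 79845.62.
Real GDP 2018 (at 2008 prices) = 31.87·1118 + 14.78·87 + 20.21·134 + 58.27·536 = 70857.38.
Real growth = 70857.38/79845.62 − 1 = -0.1126.

-11.26%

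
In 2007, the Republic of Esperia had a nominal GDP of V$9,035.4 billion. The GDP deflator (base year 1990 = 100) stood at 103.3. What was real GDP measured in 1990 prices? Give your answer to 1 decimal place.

Real GDP = Nominal / (GDP deflator/100) = 9035.4 / 1.033 = 8746.76.

V$8,746.8 billion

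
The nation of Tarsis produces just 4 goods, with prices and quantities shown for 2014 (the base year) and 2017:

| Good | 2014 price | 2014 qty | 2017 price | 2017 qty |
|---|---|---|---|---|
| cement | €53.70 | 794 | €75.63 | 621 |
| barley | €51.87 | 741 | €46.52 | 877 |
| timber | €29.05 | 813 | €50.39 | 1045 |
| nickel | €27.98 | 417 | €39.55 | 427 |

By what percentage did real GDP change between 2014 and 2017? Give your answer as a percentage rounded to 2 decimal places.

4.11%

Real GDP 2014 = Nominal GDP 2014 = 53.70·794 + 51.87·741 + 29.05·813 + 27.98·417 = 116358.78.
Real GDP 2017 (at 2014 prices) = 53.70·621 + 51.87·877 + 29.05·1045 + 27.98·427 = 121142.40.
Real growth = 121142.40/116358.78 − 1 = 0.0411.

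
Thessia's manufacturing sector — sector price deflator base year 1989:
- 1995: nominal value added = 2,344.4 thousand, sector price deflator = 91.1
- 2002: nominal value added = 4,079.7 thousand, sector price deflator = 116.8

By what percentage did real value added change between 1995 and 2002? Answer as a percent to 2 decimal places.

35.73%

Deflate each year: 1995 → 2344.4/0.911 = 2573.44; 2002 → 4079.7/1.168 = 3492.89.
So real value added changed by 3492.89/2573.44 − 1 = 0.3573, i.e. 35.73%.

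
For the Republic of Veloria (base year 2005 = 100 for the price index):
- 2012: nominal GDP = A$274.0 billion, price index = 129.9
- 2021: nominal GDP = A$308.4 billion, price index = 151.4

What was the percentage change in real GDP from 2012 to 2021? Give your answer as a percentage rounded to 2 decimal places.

Real GDP 2012 = 274.0 / 1.299 = 210.93.
Real GDP 2021 = 308.4 / 1.514 = 203.70.
Real growth = 203.70 / 210.93 − 1 = -0.0343.

-3.43%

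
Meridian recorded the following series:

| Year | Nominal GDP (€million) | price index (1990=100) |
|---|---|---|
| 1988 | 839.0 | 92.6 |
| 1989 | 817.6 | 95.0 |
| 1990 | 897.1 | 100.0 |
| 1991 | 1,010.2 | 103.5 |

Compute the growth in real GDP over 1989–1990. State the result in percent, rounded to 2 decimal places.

4.24%

Real GDP 1989 = 817.6/0.950 = 860.63.
Real GDP 1990 = 897.1/1.000 = 897.10.
Change = 897.10/860.63 − 1 = 0.0424.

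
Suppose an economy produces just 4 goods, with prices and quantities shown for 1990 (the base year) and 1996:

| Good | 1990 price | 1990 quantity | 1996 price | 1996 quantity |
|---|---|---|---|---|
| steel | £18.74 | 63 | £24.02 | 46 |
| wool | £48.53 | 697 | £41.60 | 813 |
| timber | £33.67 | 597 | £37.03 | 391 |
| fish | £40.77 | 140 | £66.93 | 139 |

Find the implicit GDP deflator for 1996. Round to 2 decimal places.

Nominal GDP 1996 = 24.02·46 + 41.60·813 + 37.03·391 + 66.93·139 = 58707.72.
Real GDP 1996 (at 1990 prices) = 18.74·46 + 48.53·813 + 33.67·391 + 40.77·139 = 59148.93.
Deflator = Nominal/Real × 100 = 58707.72/59148.93 × 100 = 99.254.

99.25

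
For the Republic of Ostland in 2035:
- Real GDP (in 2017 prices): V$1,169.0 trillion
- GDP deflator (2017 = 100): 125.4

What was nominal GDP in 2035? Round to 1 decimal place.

Nominal GDP = Real × (GDP deflator/100) = 1169.0 × 1.254 = 1465.93.

V$1,465.9 trillion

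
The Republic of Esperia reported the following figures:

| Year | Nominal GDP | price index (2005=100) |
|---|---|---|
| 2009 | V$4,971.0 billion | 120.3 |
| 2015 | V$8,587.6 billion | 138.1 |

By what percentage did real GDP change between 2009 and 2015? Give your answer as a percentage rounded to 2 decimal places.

50.49%

Real GDP 2009 = 4971.0 / 1.203 = 4132.17.
Real GDP 2015 = 8587.6 / 1.381 = 6218.39.
Real growth = 6218.39 / 4132.17 − 1 = 0.5049.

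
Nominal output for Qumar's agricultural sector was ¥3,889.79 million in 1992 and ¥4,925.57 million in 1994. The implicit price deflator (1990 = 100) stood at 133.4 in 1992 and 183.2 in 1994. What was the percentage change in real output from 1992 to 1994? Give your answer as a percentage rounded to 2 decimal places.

-7.79%

Real output 1992 = 3889.79 / 1.334 = 2915.88.
Real output 1994 = 4925.57 / 1.832 = 2688.63.
Real growth = 2688.63 / 2915.88 − 1 = -0.0779.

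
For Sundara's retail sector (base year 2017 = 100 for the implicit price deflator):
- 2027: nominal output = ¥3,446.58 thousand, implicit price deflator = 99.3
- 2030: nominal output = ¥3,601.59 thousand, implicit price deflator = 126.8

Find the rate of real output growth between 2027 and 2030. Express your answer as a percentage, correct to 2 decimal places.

Real output 2027 = 3446.58 / 0.993 = 3470.88.
Real output 2030 = 3601.59 / 1.268 = 2840.37.
Real growth = 2840.37 / 3470.88 − 1 = -0.1817.

-18.17%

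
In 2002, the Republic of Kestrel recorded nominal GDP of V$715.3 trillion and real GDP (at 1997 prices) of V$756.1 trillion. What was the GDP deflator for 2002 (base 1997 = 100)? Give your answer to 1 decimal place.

GDP deflator = (Nominal / Real) × 100 = 715.3 / 756.1 × 100 = 94.60.

94.6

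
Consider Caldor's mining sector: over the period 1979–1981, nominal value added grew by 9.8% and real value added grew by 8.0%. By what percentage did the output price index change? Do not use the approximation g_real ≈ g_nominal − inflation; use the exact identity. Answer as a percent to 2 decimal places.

(1 + g_nom) = (1 + g_real)(1 + π), so π = 1.0980 / 1.0800 − 1 = 0.01667.

1.67%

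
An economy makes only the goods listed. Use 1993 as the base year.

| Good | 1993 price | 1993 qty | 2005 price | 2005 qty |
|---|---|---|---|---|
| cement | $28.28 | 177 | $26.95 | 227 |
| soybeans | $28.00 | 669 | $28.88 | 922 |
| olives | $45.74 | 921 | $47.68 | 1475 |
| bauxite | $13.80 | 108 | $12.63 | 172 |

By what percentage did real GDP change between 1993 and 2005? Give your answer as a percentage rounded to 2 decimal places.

51.55%

Real GDP 1993 = Nominal GDP 1993 = 28.28·177 + 28.00·669 + 45.74·921 + 13.80·108 = 67354.50.
Real GDP 2005 (at 1993 prices) = 28.28·227 + 28.00·922 + 45.74·1475 + 13.80·172 = 102075.66.
Real growth = 102075.66/67354.50 − 1 = 0.5155.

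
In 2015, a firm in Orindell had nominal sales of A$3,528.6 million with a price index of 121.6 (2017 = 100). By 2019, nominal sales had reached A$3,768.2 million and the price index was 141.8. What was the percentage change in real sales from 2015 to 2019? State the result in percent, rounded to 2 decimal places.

-8.42%

Deflate each year: 2015 → 3528.6/1.216 = 2901.81; 2019 → 3768.2/1.418 = 2657.40.
So real sales changed by 2657.40/2901.81 − 1 = -0.0842, i.e. -8.42%.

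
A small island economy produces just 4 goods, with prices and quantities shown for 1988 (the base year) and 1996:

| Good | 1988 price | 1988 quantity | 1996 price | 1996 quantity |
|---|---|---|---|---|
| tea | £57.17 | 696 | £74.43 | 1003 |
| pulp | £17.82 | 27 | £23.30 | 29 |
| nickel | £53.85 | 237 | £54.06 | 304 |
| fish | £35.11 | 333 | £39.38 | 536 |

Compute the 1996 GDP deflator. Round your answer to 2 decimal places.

121.30

Nominal GDP 1996 = 74.43·1003 + 23.30·29 + 54.06·304 + 39.38·536 = 112870.91.
Real GDP 1996 (at 1988 prices) = 57.17·1003 + 17.82·29 + 53.85·304 + 35.11·536 = 93047.65.
Deflator = Nominal/Real × 100 = 112870.91/93047.65 × 100 = 121.304.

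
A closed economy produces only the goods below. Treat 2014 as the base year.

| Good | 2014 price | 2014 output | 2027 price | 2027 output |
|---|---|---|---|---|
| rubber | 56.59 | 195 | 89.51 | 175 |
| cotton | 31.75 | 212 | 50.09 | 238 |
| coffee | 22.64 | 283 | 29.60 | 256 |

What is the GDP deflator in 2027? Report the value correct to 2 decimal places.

151.20

Nominal GDP 2027 = 89.51·175 + 50.09·238 + 29.60·256 = 35163.27.
Real GDP 2027 (at 2014 prices) = 56.59·175 + 31.75·238 + 22.64·256 = 23255.59.
Deflator = Nominal/Real × 100 = 35163.27/23255.59 × 100 = 151.204.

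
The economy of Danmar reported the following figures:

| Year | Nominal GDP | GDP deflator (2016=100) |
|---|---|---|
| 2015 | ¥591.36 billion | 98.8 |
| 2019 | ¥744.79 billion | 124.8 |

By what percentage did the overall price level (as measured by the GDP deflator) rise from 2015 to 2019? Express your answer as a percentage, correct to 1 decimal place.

26.3%

Price-level change = 124.8 / 98.8 − 1 = 0.2632.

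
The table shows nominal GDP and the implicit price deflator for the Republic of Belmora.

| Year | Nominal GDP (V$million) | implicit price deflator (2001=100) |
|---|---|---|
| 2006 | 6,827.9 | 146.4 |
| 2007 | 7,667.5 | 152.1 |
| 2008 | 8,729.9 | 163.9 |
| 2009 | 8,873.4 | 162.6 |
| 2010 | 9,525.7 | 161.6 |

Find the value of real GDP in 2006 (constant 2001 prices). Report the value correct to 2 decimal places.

Real GDP 2006 = 6827.9 / 1.464 = 4663.87.

V$4,663.87 million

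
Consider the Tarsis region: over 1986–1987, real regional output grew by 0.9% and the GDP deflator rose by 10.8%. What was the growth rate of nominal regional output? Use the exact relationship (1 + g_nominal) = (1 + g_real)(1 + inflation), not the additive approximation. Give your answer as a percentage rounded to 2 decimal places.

(1 + g_nom) = (1 + g_real)(1 + π) = 1.0090 × 1.1080 = 1.11797.

11.80%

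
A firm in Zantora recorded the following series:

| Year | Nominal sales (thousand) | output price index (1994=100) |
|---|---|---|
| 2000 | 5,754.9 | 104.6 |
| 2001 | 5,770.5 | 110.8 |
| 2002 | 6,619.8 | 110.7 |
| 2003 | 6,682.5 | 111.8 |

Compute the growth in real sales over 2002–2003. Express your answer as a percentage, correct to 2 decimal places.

-0.05%

Real sales 2002 = 6619.8/1.107 = 5979.95.
Real sales 2003 = 6682.5/1.118 = 5977.19.
Change = 5977.19/5979.95 − 1 = -0.0005.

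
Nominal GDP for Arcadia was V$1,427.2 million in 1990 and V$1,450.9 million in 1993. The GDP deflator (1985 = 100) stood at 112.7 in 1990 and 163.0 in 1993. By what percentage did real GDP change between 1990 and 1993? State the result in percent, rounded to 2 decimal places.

Real GDP 1990 = 1427.2 / 1.127 = 1266.37.
Real GDP 1993 = 1450.9 / 1.630 = 890.12.
Real growth = 890.12 / 1266.37 − 1 = -0.2971.

-29.71%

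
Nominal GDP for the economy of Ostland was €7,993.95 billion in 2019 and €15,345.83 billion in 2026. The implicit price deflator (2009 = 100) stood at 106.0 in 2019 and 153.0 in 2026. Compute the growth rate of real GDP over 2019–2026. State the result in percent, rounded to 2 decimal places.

Real GDP 2019 = 7993.95 / 1.060 = 7541.46.
Real GDP 2026 = 15345.83 / 1.530 = 10029.95.
Real growth = 10029.95 / 7541.46 − 1 = 0.3300.

33.00%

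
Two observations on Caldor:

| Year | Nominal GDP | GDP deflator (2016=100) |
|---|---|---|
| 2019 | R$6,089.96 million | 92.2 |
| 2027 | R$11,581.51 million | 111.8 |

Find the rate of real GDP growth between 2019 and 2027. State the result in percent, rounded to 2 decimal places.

56.83%

Deflate each year: 2019 → 6089.96/0.922 = 6605.16; 2027 → 11581.51/1.118 = 10359.13.
So real GDP changed by 10359.13/6605.16 − 1 = 0.5683, i.e. 56.83%.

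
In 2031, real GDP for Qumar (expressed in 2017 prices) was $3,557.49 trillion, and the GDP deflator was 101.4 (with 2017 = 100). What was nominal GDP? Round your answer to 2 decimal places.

$3,607.29 trillion

Nominal GDP = Real × (GDP deflator/100) = 3557.49 × 1.014 = 3607.29.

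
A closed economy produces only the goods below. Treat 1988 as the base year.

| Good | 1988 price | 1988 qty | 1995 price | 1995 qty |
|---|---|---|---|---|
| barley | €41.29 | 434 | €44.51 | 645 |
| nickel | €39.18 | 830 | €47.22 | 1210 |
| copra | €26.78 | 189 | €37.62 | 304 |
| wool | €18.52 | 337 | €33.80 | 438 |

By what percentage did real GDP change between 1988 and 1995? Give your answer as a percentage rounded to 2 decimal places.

46.24%

Real GDP 1988 = Nominal GDP 1988 = 41.29·434 + 39.18·830 + 26.78·189 + 18.52·337 = 61741.92.
Real GDP 1995 (at 1988 prices) = 41.29·645 + 39.18·1210 + 26.78·304 + 18.52·438 = 90292.73.
Real growth = 90292.73/61741.92 − 1 = 0.4624.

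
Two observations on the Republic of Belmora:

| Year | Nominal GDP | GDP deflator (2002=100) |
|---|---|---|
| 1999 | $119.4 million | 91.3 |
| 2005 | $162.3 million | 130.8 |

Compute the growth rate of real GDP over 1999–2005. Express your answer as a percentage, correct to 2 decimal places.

Real GDP 1999 = 119.4 / 0.913 = 130.78.
Real GDP 2005 = 162.3 / 1.308 = 124.08.
Real growth = 124.08 / 130.78 − 1 = -0.0512.

-5.12%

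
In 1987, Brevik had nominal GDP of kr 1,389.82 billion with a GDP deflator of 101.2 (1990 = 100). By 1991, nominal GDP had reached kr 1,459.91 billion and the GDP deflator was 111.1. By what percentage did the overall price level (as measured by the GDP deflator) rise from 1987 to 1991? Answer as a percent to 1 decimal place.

9.8%

Price-level change = 111.1 / 101.2 − 1 = 0.0978.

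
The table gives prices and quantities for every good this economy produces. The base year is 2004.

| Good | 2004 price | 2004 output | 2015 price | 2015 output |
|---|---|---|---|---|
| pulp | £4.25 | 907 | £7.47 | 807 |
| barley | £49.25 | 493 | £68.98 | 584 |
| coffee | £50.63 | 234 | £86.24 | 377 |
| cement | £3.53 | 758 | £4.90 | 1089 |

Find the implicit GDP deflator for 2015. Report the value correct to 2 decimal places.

152.68

Nominal GDP 2015 = 7.47·807 + 68.98·584 + 86.24·377 + 4.90·1089 = 84161.19.
Real GDP 2015 (at 2004 prices) = 4.25·807 + 49.25·584 + 50.63·377 + 3.53·1089 = 55123.43.
Deflator = Nominal/Real × 100 = 84161.19/55123.43 × 100 = 152.678.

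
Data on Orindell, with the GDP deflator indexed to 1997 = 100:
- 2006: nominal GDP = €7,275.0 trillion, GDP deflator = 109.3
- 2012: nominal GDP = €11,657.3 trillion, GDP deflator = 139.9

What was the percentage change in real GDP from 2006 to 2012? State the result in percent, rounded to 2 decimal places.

Deflate each year: 2006 → 7275.0/1.093 = 6655.99; 2012 → 11657.3/1.399 = 8332.59.
So real GDP changed by 8332.59/6655.99 − 1 = 0.2519, i.e. 25.19%.

25.19%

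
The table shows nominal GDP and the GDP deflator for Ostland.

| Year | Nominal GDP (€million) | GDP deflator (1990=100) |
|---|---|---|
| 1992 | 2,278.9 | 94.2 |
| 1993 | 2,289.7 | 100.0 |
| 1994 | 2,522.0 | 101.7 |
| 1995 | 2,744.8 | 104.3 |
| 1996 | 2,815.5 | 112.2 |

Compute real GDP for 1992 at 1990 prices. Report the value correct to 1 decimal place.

€2,419.2 million

Real GDP 1992 = 2278.9 / 0.942 = 2419.21.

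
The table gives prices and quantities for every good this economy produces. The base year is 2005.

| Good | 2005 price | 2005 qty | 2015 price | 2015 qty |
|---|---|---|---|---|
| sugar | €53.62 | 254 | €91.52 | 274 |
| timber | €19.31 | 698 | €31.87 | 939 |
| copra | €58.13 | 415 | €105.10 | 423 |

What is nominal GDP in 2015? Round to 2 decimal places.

€99459.71

Nominal GDP 2015 = Σ (p_2015 × q_2015) = 91.52·274 + 31.87·939 + 105.10·423 = 99459.71.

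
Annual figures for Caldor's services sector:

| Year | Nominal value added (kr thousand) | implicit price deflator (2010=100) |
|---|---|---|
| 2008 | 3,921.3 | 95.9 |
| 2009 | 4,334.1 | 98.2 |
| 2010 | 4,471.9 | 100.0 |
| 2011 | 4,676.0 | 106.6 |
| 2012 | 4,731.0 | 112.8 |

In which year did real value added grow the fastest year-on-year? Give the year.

2009: real = 4334.1/0.982 = 4413.54; growth vs 2008 (4088.95) = 7.94%.
2010: real = 4471.9/1.000 = 4471.90; growth vs 2009 (4413.54) = 1.32%.
2011: real = 4676.0/1.066 = 4386.49; growth vs 2010 (4471.90) = -1.91%.
2012: real = 4731.0/1.128 = 4194.15; growth vs 2011 (4386.49) = -4.38%.

2009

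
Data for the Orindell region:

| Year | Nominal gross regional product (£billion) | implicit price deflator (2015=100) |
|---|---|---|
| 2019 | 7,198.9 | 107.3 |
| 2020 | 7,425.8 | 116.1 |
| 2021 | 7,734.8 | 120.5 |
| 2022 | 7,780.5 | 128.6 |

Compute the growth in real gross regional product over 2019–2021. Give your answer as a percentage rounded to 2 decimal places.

-4.33%

Real gross regional product 2019 = 7198.9/1.073 = 6709.13.
Real gross regional product 2021 = 7734.8/1.205 = 6418.92.
Change = 6418.92/6709.13 − 1 = -0.0433.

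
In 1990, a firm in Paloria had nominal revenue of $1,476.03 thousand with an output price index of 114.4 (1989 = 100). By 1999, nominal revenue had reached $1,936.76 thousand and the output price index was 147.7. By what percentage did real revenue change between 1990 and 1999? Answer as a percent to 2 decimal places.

1.63%

Deflate each year: 1990 → 1476.03/1.144 = 1290.24; 1999 → 1936.76/1.477 = 1311.28.
So real revenue changed by 1311.28/1290.24 − 1 = 0.0163, i.e. 1.63%.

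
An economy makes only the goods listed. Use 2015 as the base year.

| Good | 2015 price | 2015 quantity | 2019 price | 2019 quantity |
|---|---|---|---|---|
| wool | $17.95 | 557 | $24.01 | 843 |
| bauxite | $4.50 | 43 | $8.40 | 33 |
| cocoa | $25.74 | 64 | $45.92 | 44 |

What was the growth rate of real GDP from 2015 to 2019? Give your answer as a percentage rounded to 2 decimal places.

38.63%

Real GDP 2015 = Nominal GDP 2015 = 17.95·557 + 4.50·43 + 25.74·64 = 11839.01.
Real GDP 2019 (at 2015 prices) = 17.95·843 + 4.50·33 + 25.74·44 = 16412.91.
Real growth = 16412.91/11839.01 − 1 = 0.3863.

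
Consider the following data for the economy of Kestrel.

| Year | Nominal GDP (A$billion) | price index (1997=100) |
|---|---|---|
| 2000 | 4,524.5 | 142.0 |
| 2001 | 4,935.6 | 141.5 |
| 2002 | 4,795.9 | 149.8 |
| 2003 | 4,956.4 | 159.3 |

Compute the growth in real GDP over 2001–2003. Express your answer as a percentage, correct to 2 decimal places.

Real GDP 2001 = 4935.6/1.415 = 3488.06.
Real GDP 2003 = 4956.4/1.593 = 3111.36.
Change = 3111.36/3488.06 − 1 = -0.1080.

-10.80%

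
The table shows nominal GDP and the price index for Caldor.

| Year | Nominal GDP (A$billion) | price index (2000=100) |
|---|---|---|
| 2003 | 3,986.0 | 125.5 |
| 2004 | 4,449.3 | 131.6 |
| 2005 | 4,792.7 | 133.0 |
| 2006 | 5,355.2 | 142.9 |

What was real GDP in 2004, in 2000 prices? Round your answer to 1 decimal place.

Real GDP 2004 = 4449.3 / 1.316 = 3380.93.

A$3,380.9 billion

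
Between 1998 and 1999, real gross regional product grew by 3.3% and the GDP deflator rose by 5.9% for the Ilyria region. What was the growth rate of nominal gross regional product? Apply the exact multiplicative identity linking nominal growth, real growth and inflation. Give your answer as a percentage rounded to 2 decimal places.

9.39%

(1 + g_nom) = (1 + g_real)(1 + π) = 1.0330 × 1.0590 = 1.09395.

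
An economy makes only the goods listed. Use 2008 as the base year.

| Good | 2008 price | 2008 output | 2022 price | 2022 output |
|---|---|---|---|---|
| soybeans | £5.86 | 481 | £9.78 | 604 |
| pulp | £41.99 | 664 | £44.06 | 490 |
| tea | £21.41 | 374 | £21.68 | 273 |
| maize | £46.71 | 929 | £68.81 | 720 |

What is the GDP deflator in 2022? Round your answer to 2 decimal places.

130.46

Nominal GDP 2022 = 9.78·604 + 44.06·490 + 21.68·273 + 68.81·720 = 82958.36.
Real GDP 2022 (at 2008 prices) = 5.86·604 + 41.99·490 + 21.41·273 + 46.71·720 = 63590.67.
Deflator = Nominal/Real × 100 = 82958.36/63590.67 × 100 = 130.457.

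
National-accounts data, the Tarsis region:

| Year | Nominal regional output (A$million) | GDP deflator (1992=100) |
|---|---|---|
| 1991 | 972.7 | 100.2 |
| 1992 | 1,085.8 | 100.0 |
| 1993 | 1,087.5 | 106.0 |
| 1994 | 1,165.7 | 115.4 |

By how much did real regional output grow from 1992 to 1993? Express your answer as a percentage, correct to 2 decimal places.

-5.51%

Real regional output 1992 = 1085.8/1.000 = 1085.80.
Real regional output 1993 = 1087.5/1.060 = 1025.94.
Change = 1025.94/1085.80 − 1 = -0.0551.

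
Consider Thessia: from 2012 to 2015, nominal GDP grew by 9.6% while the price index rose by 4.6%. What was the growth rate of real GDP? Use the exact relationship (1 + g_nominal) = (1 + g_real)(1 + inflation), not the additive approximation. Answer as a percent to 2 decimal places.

4.78%

(1 + g_nom) = (1 + g_real)(1 + π), so g_real = 1.0960 / 1.0460 − 1 = 0.04780.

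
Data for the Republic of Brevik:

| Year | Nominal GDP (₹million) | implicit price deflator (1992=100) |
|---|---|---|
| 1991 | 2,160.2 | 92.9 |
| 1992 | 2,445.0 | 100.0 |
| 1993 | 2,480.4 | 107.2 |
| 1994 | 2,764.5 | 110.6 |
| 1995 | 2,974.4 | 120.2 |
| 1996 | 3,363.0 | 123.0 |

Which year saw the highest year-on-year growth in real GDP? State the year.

1996

1992: real = 2445.0/1.000 = 2445.00; growth vs 1991 (2325.30) = 5.15%.
1993: real = 2480.4/1.072 = 2313.81; growth vs 1992 (2445.00) = -5.37%.
1994: real = 2764.5/1.106 = 2499.55; growth vs 1993 (2313.81) = 8.03%.
1995: real = 2974.4/1.202 = 2474.54; growth vs 1994 (2499.55) = -1.00%.
1996: real = 3363.0/1.230 = 2734.15; growth vs 1995 (2474.54) = 10.49%.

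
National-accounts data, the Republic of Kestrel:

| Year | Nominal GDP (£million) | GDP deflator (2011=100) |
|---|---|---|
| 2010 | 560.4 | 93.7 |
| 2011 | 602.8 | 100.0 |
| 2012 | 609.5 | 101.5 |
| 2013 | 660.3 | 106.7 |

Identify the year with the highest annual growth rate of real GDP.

2013

2011: real = 602.8/1.000 = 602.80; growth vs 2010 (598.08) = 0.79%.
2012: real = 609.5/1.015 = 600.49; growth vs 2011 (602.80) = -0.38%.
2013: real = 660.3/1.067 = 618.84; growth vs 2012 (600.49) = 3.06%.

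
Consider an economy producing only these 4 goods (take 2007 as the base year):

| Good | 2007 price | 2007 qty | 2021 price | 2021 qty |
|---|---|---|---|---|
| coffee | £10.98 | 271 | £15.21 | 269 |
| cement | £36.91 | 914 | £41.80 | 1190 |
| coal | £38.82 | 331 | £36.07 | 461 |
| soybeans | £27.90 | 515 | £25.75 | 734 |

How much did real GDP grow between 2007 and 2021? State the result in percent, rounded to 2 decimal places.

Real GDP 2007 = Nominal GDP 2007 = 10.98·271 + 36.91·914 + 38.82·331 + 27.90·515 = 63929.24.
Real GDP 2021 (at 2007 prices) = 10.98·269 + 36.91·1190 + 38.82·461 + 27.90·734 = 85251.14.
Real growth = 85251.14/63929.24 − 1 = 0.3335.

33.35%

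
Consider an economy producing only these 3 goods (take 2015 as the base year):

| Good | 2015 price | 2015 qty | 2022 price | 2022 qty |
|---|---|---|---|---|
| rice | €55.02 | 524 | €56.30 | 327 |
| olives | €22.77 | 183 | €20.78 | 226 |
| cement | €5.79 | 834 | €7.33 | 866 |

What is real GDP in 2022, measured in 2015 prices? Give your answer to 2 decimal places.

Real GDP 2022 = Σ (p_2015 × q_2022) = 55.02·327 + 22.77·226 + 5.79·866 = 28151.70.

€28151.70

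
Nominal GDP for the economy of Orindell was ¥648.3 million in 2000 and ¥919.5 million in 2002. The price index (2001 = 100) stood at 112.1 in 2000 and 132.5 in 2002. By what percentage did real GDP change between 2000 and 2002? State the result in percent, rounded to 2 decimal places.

20.00%

Deflate each year: 2000 → 648.3/1.121 = 578.32; 2002 → 919.5/1.325 = 693.96.
So real GDP changed by 693.96/578.32 − 1 = 0.2000, i.e. 20.00%.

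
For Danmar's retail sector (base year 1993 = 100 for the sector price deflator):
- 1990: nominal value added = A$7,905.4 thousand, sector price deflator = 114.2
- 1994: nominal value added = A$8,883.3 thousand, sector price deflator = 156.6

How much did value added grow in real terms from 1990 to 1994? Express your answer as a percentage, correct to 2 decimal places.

-18.05%

Real value added 1990 = 7905.4 / 1.142 = 6922.42.
Real value added 1994 = 8883.3 / 1.566 = 5672.61.
Real growth = 5672.61 / 6922.42 − 1 = -0.1805.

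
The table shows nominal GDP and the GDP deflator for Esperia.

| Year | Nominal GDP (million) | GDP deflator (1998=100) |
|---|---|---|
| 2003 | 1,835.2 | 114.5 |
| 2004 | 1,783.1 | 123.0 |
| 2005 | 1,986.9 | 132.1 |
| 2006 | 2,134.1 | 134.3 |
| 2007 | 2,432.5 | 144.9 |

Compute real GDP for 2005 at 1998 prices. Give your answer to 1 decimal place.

Real GDP 2005 = 1986.9 / 1.321 = 1504.09.

1,504.1 million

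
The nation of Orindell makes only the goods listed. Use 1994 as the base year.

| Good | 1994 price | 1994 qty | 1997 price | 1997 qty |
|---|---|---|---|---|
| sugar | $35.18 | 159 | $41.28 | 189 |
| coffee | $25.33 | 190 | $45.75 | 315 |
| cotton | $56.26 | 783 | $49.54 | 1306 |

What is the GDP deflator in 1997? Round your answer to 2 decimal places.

Nominal GDP 1997 = 41.28·189 + 45.75·315 + 49.54·1306 = 86912.41.
Real GDP 1997 (at 1994 prices) = 35.18·189 + 25.33·315 + 56.26·1306 = 88103.53.
Deflator = Nominal/Real × 100 = 86912.41/88103.53 × 100 = 98.648.

98.65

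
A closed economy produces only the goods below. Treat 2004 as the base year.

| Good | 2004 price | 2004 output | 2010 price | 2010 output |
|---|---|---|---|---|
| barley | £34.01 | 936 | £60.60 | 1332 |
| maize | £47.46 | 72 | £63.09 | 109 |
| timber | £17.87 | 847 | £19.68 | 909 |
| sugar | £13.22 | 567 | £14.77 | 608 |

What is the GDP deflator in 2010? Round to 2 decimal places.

Nominal GDP 2010 = 60.60·1332 + 63.09·109 + 19.68·909 + 14.77·608 = 114465.29.
Real GDP 2010 (at 2004 prices) = 34.01·1332 + 47.46·109 + 17.87·909 + 13.22·608 = 74756.05.
Deflator = Nominal/Real × 100 = 114465.29/74756.05 × 100 = 153.118.

153.12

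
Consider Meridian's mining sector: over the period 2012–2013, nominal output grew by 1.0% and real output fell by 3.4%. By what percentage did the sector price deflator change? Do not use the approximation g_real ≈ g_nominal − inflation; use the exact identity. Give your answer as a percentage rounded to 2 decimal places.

(1 + g_nom) = (1 + g_real)(1 + π), so π = 1.0100 / 0.9660 − 1 = 0.04555.

4.55%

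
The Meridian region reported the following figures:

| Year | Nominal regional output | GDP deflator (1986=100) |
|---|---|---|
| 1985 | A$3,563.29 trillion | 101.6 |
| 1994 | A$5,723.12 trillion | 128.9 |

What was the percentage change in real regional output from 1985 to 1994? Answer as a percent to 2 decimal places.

Deflate each year: 1985 → 3563.29/1.016 = 3507.18; 1994 → 5723.12/1.289 = 4439.97.
So real regional output changed by 4439.97/3507.18 − 1 = 0.2660, i.e. 26.60%.

26.60%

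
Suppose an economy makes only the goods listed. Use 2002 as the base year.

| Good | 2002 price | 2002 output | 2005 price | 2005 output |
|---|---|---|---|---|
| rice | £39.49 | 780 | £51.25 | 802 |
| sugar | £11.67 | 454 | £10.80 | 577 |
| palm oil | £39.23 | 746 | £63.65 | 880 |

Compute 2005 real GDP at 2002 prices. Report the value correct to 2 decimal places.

£72926.97

Real GDP 2005 = Σ (p_2002 × q_2005) = 39.49·802 + 11.67·577 + 39.23·880 = 72926.97.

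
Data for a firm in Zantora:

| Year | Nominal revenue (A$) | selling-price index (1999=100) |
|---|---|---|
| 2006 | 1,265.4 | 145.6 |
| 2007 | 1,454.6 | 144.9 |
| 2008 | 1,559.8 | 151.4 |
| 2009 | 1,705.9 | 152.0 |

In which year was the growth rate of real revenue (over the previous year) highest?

2007

2007: real = 1454.6/1.449 = 1003.86; growth vs 2006 (869.09) = 15.51%.
2008: real = 1559.8/1.514 = 1030.25; growth vs 2007 (1003.86) = 2.63%.
2009: real = 1705.9/1.520 = 1122.30; growth vs 2008 (1030.25) = 8.93%.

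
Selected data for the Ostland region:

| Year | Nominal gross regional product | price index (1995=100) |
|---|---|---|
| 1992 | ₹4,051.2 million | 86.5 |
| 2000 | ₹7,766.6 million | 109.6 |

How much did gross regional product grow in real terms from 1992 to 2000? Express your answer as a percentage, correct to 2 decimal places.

51.30%

Deflate each year: 1992 → 4051.2/0.865 = 4683.47; 2000 → 7766.6/1.096 = 7086.31.
So real gross regional product changed by 7086.31/4683.47 − 1 = 0.5130, i.e. 51.30%.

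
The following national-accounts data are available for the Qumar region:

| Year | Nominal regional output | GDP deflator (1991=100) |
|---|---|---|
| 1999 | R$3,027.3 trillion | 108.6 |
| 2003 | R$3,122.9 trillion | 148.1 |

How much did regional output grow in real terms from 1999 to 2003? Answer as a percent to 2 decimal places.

Deflate each year: 1999 → 3027.3/1.086 = 2787.57; 2003 → 3122.9/1.481 = 2108.64.
So real regional output changed by 2108.64/2787.57 − 1 = -0.2436, i.e. -24.36%.

-24.36%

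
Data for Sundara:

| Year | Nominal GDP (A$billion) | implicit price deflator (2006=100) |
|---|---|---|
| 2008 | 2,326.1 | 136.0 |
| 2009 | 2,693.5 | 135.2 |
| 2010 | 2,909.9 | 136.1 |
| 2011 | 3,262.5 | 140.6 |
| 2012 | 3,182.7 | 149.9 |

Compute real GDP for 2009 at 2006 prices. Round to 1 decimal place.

Real GDP 2009 = 2693.5 / 1.352 = 1992.23.

A$1,992.2 billion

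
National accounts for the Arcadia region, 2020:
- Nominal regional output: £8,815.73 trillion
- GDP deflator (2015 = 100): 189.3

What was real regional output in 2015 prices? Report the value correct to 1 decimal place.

£4,657.0 trillion

Real regional output = Nominal / (GDP deflator/100) = 8815.73 / 1.893 = 4657.02.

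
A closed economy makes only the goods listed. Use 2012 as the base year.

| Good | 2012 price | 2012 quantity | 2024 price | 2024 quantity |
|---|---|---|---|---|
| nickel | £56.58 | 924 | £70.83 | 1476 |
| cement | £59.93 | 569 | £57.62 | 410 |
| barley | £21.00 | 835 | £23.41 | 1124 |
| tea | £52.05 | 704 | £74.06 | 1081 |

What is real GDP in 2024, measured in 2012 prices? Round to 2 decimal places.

Real GDP 2024 = Σ (p_2012 × q_2024) = 56.58·1476 + 59.93·410 + 21.00·1124 + 52.05·1081 = 187953.43.

£187953.43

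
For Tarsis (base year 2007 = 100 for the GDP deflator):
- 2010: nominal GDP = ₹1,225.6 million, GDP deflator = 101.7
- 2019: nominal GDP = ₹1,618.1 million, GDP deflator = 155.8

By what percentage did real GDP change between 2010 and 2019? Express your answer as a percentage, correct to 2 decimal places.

Deflate each year: 2010 → 1225.6/1.017 = 1205.11; 2019 → 1618.1/1.558 = 1038.58.
So real GDP changed by 1038.58/1205.11 − 1 = -0.1382, i.e. -13.82%.

-13.82%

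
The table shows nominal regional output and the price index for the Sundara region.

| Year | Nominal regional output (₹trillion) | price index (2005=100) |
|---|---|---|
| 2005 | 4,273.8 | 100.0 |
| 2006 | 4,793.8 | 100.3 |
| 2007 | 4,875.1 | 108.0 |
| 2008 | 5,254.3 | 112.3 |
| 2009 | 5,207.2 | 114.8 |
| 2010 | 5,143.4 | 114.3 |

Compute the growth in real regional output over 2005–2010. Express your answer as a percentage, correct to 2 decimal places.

Real regional output 2005 = 4273.8/1.000 = 4273.80.
Real regional output 2010 = 5143.4/1.143 = 4499.91.
Change = 4499.91/4273.80 − 1 = 0.0529.

5.29%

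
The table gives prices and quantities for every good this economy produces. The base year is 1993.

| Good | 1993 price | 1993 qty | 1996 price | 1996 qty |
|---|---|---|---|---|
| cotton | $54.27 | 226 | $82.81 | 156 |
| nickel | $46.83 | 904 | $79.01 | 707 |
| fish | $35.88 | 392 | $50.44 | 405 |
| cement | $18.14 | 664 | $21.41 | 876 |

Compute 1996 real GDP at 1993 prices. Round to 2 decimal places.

$71996.97

Real GDP 1996 = Σ (p_1993 × q_1996) = 54.27·156 + 46.83·707 + 35.88·405 + 18.14·876 = 71996.97.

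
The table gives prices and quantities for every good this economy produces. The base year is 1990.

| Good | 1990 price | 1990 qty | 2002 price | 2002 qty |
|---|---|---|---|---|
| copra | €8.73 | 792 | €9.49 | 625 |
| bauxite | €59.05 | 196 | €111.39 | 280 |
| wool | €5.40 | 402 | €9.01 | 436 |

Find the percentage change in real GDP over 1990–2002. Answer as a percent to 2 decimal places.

Real GDP 1990 = Nominal GDP 1990 = 8.73·792 + 59.05·196 + 5.40·402 = 20658.76.
Real GDP 2002 (at 1990 prices) = 8.73·625 + 59.05·280 + 5.40·436 = 24344.65.
Real growth = 24344.65/20658.76 − 1 = 0.1784.

17.84%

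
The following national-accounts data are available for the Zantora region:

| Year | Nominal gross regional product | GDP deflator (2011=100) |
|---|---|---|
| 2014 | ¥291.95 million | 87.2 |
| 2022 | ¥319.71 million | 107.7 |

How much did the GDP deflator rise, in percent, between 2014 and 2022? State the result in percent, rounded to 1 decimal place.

Price-level change = 107.7 / 87.2 − 1 = 0.2351.

23.5%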